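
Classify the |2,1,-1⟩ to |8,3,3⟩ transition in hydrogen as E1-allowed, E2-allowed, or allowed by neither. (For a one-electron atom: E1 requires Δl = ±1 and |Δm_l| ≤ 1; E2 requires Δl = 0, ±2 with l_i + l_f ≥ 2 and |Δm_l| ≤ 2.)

Δl = 3 − 1 = +2; l_i + l_f = 4.
Δm_l = +4.
E1 (Δl = ±1, |Δm_l| ≤ 1): not satisfied.
E2 (Δl = 0,±2, l_i+l_f ≥ 2, |Δm_l| ≤ 2): not satisfied.

neither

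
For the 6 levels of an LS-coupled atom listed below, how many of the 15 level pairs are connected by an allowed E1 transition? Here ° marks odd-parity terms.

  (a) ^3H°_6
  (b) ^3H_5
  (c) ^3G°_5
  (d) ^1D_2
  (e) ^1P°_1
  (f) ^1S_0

(a)–(b): allowed.
(a)–(c): forbidden (parity).
(a)–(d): forbidden (ΔS, ΔL, ΔJ).
(a)–(e): forbidden (parity, ΔS, ΔL, ΔJ).
(a)–(f): forbidden (ΔS, ΔL, ΔJ).
(b)–(c): allowed.
(b)–(d): forbidden (parity, ΔS, ΔL, ΔJ).
(b)–(e): forbidden (ΔS, ΔL, ΔJ).
(b)–(f): forbidden (parity, ΔS, ΔL, ΔJ).
(c)–(d): forbidden (ΔS, ΔL, ΔJ).
(c)–(e): forbidden (parity, ΔS, ΔL, ΔJ).
(c)–(f): forbidden (ΔS, ΔL, ΔJ).
(d)–(e): allowed.
(d)–(f): forbidden (parity, ΔL, ΔJ).
(e)–(f): allowed.
Allowed pairs: 4 of 15.

4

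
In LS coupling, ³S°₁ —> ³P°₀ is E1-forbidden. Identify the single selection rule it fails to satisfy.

parity

Reading off the term symbols: S 1→1, L 0→1, J 1→0, parity odd→odd.
Parity must change: odd → odd — violated.
ΔS = 0: S: 1 → 1 — satisfied.
ΔL = 0, ±1 (not L=0↔0): L: 0 → 1, ΔL = +1 — satisfied.
ΔJ = 0, ±1 (not J=0↔0): J: 1 → 0, ΔJ = -1 — satisfied.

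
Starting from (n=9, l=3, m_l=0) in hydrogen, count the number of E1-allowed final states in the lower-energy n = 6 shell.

6

E1 requires Δl = ±1, so l_f ∈ {2, 4}; with 0 ≤ l_f ≤ n_f−1 = 5, the allowed l_f values are {2, 4}.
For l_f = 2: m_f ∈ {m_i−1, m_i, m_i+1} ∩ [−2, 2] = {-1, 0, 1} → 3 states.
For l_f = 4: m_f ∈ {m_i−1, m_i, m_i+1} ∩ [−4, 4] = {-1, 0, 1} → 3 states.
Total: 6.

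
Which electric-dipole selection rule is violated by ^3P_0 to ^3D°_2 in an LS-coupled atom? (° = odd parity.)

the ΔJ = 0, ±1 rule

Parity must change: even → odd — ok.
ΔJ = 0, ±1 (not J=0↔0): J: 0 → 2, ΔJ = +2 — fails.
ΔS = 0: S: 1 → 1 — ok.
ΔL = 0, ±1 (not L=0↔0): L: 1 → 2, ΔL = +1 — ok.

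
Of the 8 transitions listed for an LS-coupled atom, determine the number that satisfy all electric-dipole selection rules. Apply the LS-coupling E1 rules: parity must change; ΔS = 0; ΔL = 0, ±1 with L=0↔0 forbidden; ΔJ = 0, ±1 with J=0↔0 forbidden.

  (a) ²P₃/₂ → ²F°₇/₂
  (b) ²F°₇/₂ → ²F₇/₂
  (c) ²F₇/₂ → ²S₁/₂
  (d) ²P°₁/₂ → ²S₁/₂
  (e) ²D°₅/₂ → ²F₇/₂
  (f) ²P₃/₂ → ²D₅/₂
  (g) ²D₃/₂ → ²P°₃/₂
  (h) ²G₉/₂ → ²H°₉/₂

(a) forbidden (ΔL, ΔJ fail)
(b) allowed
(c) forbidden (parity, ΔL, ΔJ fail)
(d) allowed
(e) allowed
(f) forbidden (parity fails)
(g) allowed
(h) allowed
Total allowed: 5 of 8.

5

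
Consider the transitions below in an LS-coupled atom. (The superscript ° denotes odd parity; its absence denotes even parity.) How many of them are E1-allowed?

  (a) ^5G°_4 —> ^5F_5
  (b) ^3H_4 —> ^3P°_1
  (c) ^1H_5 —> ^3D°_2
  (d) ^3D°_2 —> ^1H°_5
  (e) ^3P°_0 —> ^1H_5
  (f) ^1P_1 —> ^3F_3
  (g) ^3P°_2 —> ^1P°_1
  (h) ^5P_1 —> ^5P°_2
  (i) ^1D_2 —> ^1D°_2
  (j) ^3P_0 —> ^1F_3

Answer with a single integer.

(a) allowed
(b) forbidden (ΔL, ΔJ fail)
(c) forbidden (ΔS, ΔL, ΔJ fail)
(d) forbidden (parity, ΔS, ΔL, ΔJ fail)
(e) forbidden (ΔS, ΔL, ΔJ fail)
(f) forbidden (parity, ΔS, ΔL, ΔJ fail)
(g) forbidden (parity, ΔS fail)
(h) allowed
(i) allowed
(j) forbidden (parity, ΔS, ΔL, ΔJ fail)
Total allowed: 3 of 10.

3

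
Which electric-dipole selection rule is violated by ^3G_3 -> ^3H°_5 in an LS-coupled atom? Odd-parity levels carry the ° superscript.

the ΔJ = 0, ±1 rule

Reading off the term symbols: S 1→1, L 4→5, J 3→5, parity even→odd.
Parity must change: even → odd — satisfied.
ΔS = 0: S: 1 → 1 — satisfied.
ΔL = 0, ±1 (not L=0↔0): L: 4 → 5, ΔL = +1 — satisfied.
ΔJ = 0, ±1 (not J=0↔0): J: 3 → 5, ΔJ = +2 — violated.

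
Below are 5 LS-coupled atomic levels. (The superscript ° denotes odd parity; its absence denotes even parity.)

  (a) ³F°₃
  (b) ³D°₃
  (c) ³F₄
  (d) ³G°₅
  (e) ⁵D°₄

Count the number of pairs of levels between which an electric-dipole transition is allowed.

(a)–(b): forbidden (parity).
(a)–(c): allowed.
(a)–(d): forbidden (parity, ΔJ).
(a)–(e): forbidden (parity, ΔS).
(b)–(c): allowed.
(b)–(d): forbidden (parity, ΔL, ΔJ).
(b)–(e): forbidden (parity, ΔS).
(c)–(d): allowed.
(c)–(e): forbidden (ΔS).
(d)–(e): forbidden (parity, ΔS, ΔL).
Allowed pairs: 3 of 10.

3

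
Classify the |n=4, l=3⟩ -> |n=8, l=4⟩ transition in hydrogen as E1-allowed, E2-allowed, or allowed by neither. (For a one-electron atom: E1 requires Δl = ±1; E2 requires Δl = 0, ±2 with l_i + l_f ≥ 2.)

Δl = 4 − 3 = +1; l_i + l_f = 7.
E1 (Δl = ±1): satisfied.
E2 (Δl = 0,±2, l_i+l_f ≥ 2): not satisfied.

E1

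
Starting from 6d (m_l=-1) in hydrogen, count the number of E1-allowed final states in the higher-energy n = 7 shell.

E1 requires Δl = ±1, so l_f ∈ {1, 3}; with 0 ≤ l_f ≤ n_f−1 = 6, the allowed l_f values are {1, 3}.
For l_f = 1: m_f ∈ {m_i−1, m_i, m_i+1} ∩ [−1, 1] = {-1, 0} → 2 states.
For l_f = 3: m_f ∈ {m_i−1, m_i, m_i+1} ∩ [−3, 3] = {-2, -1, 0} → 3 states.
Total: 5.

5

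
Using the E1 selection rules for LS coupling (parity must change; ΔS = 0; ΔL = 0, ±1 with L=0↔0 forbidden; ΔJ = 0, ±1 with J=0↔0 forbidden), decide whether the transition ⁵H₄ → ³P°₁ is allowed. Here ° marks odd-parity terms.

forbidden

Parity must change: even → odd — ✓.
ΔS = 0: S: 2 → 1 — ✗.
ΔL = 0, ±1 (not L=0↔0): L: 5 → 1, ΔL = -4 — ✗.
ΔJ = 0, ±1 (not J=0↔0): J: 4 → 1, ΔJ = -3 — ✗.
Rule(s) violated: ΔS, ΔL, ΔJ.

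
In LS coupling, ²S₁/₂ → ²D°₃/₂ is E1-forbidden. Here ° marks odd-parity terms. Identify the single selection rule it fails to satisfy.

the ΔL = 0, ±1 rule

Parity must change: even → odd — ✓.
ΔS = 0: S: 1/2 → 1/2 — ✓.
ΔL = 0, ±1 (not L=0↔0): L: 0 → 2, ΔL = +2 — ✗.
ΔJ = 0, ±1 (not J=0↔0): J: 1/2 → 3/2, ΔJ = +1 — ✓.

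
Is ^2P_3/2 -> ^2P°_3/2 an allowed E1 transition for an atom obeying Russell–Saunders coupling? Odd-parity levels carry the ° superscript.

Reading off the term symbols: S 1/2→1/2, L 1→1, J 3/2→3/2, parity even→odd.
Parity must change: even → odd — ok.
ΔS = 0: S: 1/2 → 1/2 — ok.
ΔL = 0, ±1 (not L=0↔0): L: 1 → 1, ΔL = +0 — ok.
ΔJ = 0, ±1 (not J=0↔0): J: 3/2 → 3/2, ΔJ = +0 — ok.
All four E1 rules are satisfied.

allowed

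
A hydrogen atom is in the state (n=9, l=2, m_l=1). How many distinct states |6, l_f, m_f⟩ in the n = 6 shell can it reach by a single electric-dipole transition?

5

E1 requires Δl = ±1, so l_f ∈ {1, 3}; with 0 ≤ l_f ≤ n_f−1 = 5, the allowed l_f values are {1, 3}.
For l_f = 1: m_f ∈ {m_i−1, m_i, m_i+1} ∩ [−1, 1] = {0, 1} → 2 states.
For l_f = 3: m_f ∈ {m_i−1, m_i, m_i+1} ∩ [−3, 3] = {0, 1, 2} → 3 states.
Total: 5.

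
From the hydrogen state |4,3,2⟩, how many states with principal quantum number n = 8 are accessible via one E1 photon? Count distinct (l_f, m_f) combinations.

5

E1 requires Δl = ±1, so l_f ∈ {2, 4}; with 0 ≤ l_f ≤ n_f−1 = 7, the allowed l_f values are {2, 4}.
For l_f = 2: m_f ∈ {m_i−1, m_i, m_i+1} ∩ [−2, 2] = {1, 2} → 2 states.
For l_f = 4: m_f ∈ {m_i−1, m_i, m_i+1} ∩ [−4, 4] = {1, 2, 3} → 3 states.
Total: 5.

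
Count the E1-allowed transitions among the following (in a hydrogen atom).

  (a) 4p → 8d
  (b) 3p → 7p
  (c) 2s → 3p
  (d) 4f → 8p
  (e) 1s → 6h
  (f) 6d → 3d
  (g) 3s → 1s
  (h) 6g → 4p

2

(a) allowed
(b) forbidden — Δl = +0 (E1 requires Δl = ±1)
(c) allowed
(d) forbidden — Δl = -2 (E1 requires Δl = ±1)
(e) forbidden — Δl = +5 (E1 requires Δl = ±1)
(f) forbidden — Δl = +0 (E1 requires Δl = ±1)
(g) forbidden — Δl = +0 (E1 requires Δl = ±1)
(h) forbidden — Δl = -3 (E1 requires Δl = ±1)
Total allowed: 2 of 8.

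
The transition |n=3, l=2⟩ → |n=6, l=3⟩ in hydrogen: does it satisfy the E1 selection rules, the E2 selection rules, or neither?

E1

Δl = 3 − 2 = +1; l_i + l_f = 5.
E1 (Δl = ±1): satisfied.
E2 (Δl = 0,±2, l_i+l_f ≥ 2): not satisfied.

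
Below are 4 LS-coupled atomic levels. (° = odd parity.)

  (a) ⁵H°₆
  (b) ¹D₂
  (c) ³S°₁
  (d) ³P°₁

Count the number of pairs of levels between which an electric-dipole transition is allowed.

0

(a)–(b): forbidden (ΔS, ΔL, ΔJ).
(a)–(c): forbidden (parity, ΔS, ΔL, ΔJ).
(a)–(d): forbidden (parity, ΔS, ΔL, ΔJ).
(b)–(c): forbidden (ΔS, ΔL).
(b)–(d): forbidden (ΔS).
(c)–(d): forbidden (parity).
Allowed pairs: 0 of 6.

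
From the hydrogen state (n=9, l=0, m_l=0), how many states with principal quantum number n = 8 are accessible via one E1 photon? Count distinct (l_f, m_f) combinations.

E1 requires Δl = ±1, so l_f ∈ {-1, 1}; with 0 ≤ l_f ≤ n_f−1 = 7, the allowed l_f values are {1}.
For l_f = 1: m_f ∈ {m_i−1, m_i, m_i+1} ∩ [−1, 1] = {-1, 0, 1} → 3 states.
Total: 3.

3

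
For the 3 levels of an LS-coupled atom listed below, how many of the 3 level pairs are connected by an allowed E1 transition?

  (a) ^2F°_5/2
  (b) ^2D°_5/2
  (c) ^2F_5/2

(a)–(b): forbidden (parity).
(a)–(c): allowed.
(b)–(c): allowed.
Allowed pairs: 2 of 3.

2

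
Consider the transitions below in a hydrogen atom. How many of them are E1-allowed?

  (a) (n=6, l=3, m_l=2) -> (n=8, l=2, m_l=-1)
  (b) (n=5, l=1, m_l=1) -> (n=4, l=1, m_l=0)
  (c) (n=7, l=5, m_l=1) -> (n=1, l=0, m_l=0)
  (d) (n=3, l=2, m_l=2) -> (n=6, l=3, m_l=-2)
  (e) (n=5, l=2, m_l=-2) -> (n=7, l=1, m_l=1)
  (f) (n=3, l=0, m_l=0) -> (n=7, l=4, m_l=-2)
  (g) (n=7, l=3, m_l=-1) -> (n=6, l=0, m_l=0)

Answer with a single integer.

0

(a) forbidden — Δm_l = -3 (E1 requires Δm_l = 0, ±1)
(b) forbidden — Δl = +0 (E1 requires Δl = ±1)
(c) forbidden — Δl = -5 (E1 requires Δl = ±1)
(d) forbidden — Δm_l = -4 (E1 requires Δm_l = 0, ±1)
(e) forbidden — Δm_l = +3 (E1 requires Δm_l = 0, ±1)
(f) forbidden — Δl = +4 (E1 requires Δl = ±1); Δm_l = -2 (E1 requires Δm_l = 0, ±1)
(g) forbidden — Δl = -3 (E1 requires Δl = ±1)
Total allowed: 0 of 7.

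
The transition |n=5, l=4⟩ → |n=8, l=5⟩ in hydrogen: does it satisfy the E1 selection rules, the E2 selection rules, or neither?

Δl = 5 − 4 = +1; l_i + l_f = 9.
E1 (Δl = ±1): satisfied.
E2 (Δl = 0,±2, l_i+l_f ≥ 2): not satisfied.

E1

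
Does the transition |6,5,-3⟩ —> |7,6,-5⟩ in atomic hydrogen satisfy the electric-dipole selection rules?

forbidden

Initial l = 5, final l = 6, so Δl = +1. E1 requires Δl = ±1: ok.
Δm_l = -5 − (-3) = -2. E1 requires Δm_l = 0, ±1: fails.
The transition is electric-dipole forbidden.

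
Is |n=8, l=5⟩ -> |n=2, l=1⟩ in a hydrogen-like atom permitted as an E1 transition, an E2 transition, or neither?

Δl = 1 − 5 = -4; l_i + l_f = 6.
E1 (Δl = ±1): not satisfied.
E2 (Δl = 0,±2, l_i+l_f ≥ 2): not satisfied.

neither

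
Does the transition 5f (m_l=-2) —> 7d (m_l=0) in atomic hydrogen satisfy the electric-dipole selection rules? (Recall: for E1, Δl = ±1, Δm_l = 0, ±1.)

Initial l = 3, final l = 2, so Δl = -1. E1 requires Δl = ±1: ✓.
Δm_l = 0 − (-2) = +2. E1 requires Δm_l = 0, ±1: ✗.
The transition is electric-dipole forbidden.

forbidden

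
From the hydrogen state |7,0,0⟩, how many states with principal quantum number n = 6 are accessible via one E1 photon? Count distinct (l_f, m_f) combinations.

3

E1 requires Δl = ±1, so l_f ∈ {-1, 1}; with 0 ≤ l_f ≤ n_f−1 = 5, the allowed l_f values are {1}.
For l_f = 1: m_f ∈ {m_i−1, m_i, m_i+1} ∩ [−1, 1] = {-1, 0, 1} → 3 states.
Total: 3.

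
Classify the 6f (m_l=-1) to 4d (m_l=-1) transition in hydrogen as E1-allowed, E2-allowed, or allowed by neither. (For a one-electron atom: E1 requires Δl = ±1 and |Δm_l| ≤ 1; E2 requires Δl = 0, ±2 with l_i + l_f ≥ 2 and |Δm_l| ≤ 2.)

E1

Δl = 2 − 3 = -1; l_i + l_f = 5.
Δm_l = +0.
E1 (Δl = ±1, |Δm_l| ≤ 1): satisfied.
E2 (Δl = 0,±2, l_i+l_f ≥ 2, |Δm_l| ≤ 2): not satisfied.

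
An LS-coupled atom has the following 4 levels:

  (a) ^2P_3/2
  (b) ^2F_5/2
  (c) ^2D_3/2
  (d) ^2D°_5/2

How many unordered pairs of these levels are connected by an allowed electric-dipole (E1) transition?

(a)–(b): forbidden (parity, ΔL).
(a)–(c): forbidden (parity).
(a)–(d): allowed.
(b)–(c): forbidden (parity).
(b)–(d): allowed.
(c)–(d): allowed.
Allowed pairs: 3 of 6.

3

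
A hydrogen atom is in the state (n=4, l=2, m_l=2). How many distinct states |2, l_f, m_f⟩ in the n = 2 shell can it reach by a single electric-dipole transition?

E1 requires Δl = ±1, so l_f ∈ {1, 3}; with 0 ≤ l_f ≤ n_f−1 = 1, the allowed l_f values are {1}.
For l_f = 1: m_f ∈ {m_i−1, m_i, m_i+1} ∩ [−1, 1] = {1} → 1 state.
Total: 1.

1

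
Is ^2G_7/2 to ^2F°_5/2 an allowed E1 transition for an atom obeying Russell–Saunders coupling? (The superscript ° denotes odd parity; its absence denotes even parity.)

Initial level: S=1/2, L=4, J=7/2, parity even. Final level: S=1/2, L=3, J=5/2, parity odd.
Parity must change: even → odd — passes.
ΔS = 0: S: 1/2 → 1/2 — passes.
ΔL = 0, ±1 (not L=0↔0): L: 4 → 3, ΔL = -1 — passes.
ΔJ = 0, ±1 (not J=0↔0): J: 7/2 → 5/2, ΔJ = -1 — passes.
All four E1 rules are satisfied.

allowed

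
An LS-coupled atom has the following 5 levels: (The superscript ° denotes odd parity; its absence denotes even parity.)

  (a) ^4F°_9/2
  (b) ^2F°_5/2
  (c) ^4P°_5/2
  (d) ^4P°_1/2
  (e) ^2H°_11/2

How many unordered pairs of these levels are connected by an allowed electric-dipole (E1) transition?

0

(a)–(b): forbidden (parity, ΔS, ΔJ).
(a)–(c): forbidden (parity, ΔL, ΔJ).
(a)–(d): forbidden (parity, ΔL, ΔJ).
(a)–(e): forbidden (parity, ΔS, ΔL).
(b)–(c): forbidden (parity, ΔS, ΔL).
(b)–(d): forbidden (parity, ΔS, ΔL, ΔJ).
(b)–(e): forbidden (parity, ΔL, ΔJ).
(c)–(d): forbidden (parity, ΔJ).
(c)–(e): forbidden (parity, ΔS, ΔL, ΔJ).
(d)–(e): forbidden (parity, ΔS, ΔL, ΔJ).
Allowed pairs: 0 of 10.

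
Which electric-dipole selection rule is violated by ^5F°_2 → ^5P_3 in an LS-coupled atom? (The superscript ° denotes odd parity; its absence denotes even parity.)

Reading off the term symbols: S 2→2, L 3→1, J 2→3, parity odd→even.
ΔL = 0, ±1 (not L=0↔0): L: 3 → 1, ΔL = -2 — violated.
Parity must change: odd → even — satisfied.
ΔS = 0: S: 2 → 2 — satisfied.
ΔJ = 0, ±1 (not J=0↔0): J: 2 → 3, ΔJ = +1 — satisfied.

the ΔL = 0, ±1 rule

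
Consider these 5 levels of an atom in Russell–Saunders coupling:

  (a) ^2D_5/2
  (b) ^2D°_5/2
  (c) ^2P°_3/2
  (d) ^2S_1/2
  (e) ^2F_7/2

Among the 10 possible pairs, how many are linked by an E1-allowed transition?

4

(a)–(b): allowed.
(a)–(c): allowed.
(a)–(d): forbidden (parity, ΔL, ΔJ).
(a)–(e): forbidden (parity).
(b)–(c): forbidden (parity).
(b)–(d): forbidden (ΔL, ΔJ).
(b)–(e): allowed.
(c)–(d): allowed.
(c)–(e): forbidden (ΔL, ΔJ).
(d)–(e): forbidden (parity, ΔL, ΔJ).
Allowed pairs: 4 of 10.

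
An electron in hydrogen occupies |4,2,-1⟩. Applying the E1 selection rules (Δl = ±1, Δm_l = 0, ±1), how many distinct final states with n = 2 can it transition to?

2

E1 requires Δl = ±1, so l_f ∈ {1, 3}; with 0 ≤ l_f ≤ n_f−1 = 1, the allowed l_f values are {1}.
For l_f = 1: m_f ∈ {m_i−1, m_i, m_i+1} ∩ [−1, 1] = {-1, 0} → 2 states.
Total: 2.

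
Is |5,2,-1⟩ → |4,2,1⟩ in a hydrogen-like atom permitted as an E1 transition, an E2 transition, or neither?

Δl = 2 − 2 = +0; l_i + l_f = 4.
Δm_l = +2.
E1 (Δl = ±1, |Δm_l| ≤ 1): not satisfied.
E2 (Δl = 0,±2, l_i+l_f ≥ 2, |Δm_l| ≤ 2): satisfied.

E2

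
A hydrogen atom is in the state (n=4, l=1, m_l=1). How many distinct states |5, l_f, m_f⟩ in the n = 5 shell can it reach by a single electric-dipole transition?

E1 requires Δl = ±1, so l_f ∈ {0, 2}; with 0 ≤ l_f ≤ n_f−1 = 4, the allowed l_f values are {0, 2}.
For l_f = 0: m_f ∈ {m_i−1, m_i, m_i+1} ∩ [−0, 0] = {0} → 1 state.
For l_f = 2: m_f ∈ {m_i−1, m_i, m_i+1} ∩ [−2, 2] = {0, 1, 2} → 3 states.
Total: 4.

4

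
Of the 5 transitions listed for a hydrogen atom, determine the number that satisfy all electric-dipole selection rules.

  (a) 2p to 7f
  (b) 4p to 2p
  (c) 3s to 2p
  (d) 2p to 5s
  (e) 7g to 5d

(a) forbidden — Δl = +2 (E1 requires Δl = ±1)
(b) forbidden — Δl = +0 (E1 requires Δl = ±1)
(c) allowed
(d) allowed
(e) forbidden — Δl = -2 (E1 requires Δl = ±1)
Total allowed: 2 of 5.

2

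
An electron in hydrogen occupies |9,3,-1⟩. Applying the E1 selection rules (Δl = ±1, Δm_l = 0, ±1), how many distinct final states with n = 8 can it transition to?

6

E1 requires Δl = ±1, so l_f ∈ {2, 4}; with 0 ≤ l_f ≤ n_f−1 = 7, the allowed l_f values are {2, 4}.
For l_f = 2: m_f ∈ {m_i−1, m_i, m_i+1} ∩ [−2, 2] = {-2, -1, 0} → 3 states.
For l_f = 4: m_f ∈ {m_i−1, m_i, m_i+1} ∩ [−4, 4] = {-2, -1, 0} → 3 states.
Total: 6.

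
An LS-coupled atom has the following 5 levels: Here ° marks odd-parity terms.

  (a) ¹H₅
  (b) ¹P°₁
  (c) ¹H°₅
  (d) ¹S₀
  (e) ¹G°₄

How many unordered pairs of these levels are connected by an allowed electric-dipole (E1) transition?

3

(a)–(b): forbidden (ΔL, ΔJ).
(a)–(c): allowed.
(a)–(d): forbidden (parity, ΔL, ΔJ).
(a)–(e): allowed.
(b)–(c): forbidden (parity, ΔL, ΔJ).
(b)–(d): allowed.
(b)–(e): forbidden (parity, ΔL, ΔJ).
(c)–(d): forbidden (ΔL, ΔJ).
(c)–(e): forbidden (parity).
(d)–(e): forbidden (ΔL, ΔJ).
Allowed pairs: 3 of 10.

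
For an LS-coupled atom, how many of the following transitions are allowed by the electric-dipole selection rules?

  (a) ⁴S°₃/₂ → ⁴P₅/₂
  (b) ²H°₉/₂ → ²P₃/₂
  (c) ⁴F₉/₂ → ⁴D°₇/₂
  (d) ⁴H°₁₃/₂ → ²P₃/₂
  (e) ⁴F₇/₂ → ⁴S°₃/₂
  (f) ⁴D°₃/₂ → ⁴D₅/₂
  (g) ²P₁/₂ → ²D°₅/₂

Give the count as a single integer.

3

(a) allowed
(b) forbidden (ΔL, ΔJ fail)
(c) allowed
(d) forbidden (ΔS, ΔL, ΔJ fail)
(e) forbidden (ΔL, ΔJ fail)
(f) allowed
(g) forbidden (ΔJ fails)
Total allowed: 3 of 7.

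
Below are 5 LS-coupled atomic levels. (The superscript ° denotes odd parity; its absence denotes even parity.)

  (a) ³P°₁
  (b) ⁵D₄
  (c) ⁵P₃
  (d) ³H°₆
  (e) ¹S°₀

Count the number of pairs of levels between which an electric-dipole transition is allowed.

0

(a)–(b): forbidden (ΔS, ΔJ).
(a)–(c): forbidden (ΔS, ΔJ).
(a)–(d): forbidden (parity, ΔL, ΔJ).
(a)–(e): forbidden (parity, ΔS).
(b)–(c): forbidden (parity).
(b)–(d): forbidden (ΔS, ΔL, ΔJ).
(b)–(e): forbidden (ΔS, ΔL, ΔJ).
(c)–(d): forbidden (ΔS, ΔL, ΔJ).
(c)–(e): forbidden (ΔS, ΔJ).
(d)–(e): forbidden (parity, ΔS, ΔL, ΔJ).
Allowed pairs: 0 of 10.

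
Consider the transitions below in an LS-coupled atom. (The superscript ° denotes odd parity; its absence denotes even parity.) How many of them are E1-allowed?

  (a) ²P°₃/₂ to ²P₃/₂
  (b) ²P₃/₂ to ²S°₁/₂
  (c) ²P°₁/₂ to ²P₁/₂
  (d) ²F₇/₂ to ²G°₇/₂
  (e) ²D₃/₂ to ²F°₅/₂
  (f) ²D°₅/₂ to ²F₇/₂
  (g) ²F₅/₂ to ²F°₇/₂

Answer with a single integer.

(a) allowed
(b) allowed
(c) allowed
(d) allowed
(e) allowed
(f) allowed
(g) allowed
Total allowed: 7 of 7.

7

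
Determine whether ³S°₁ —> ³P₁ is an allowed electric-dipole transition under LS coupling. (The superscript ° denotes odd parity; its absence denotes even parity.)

Reading off the term symbols: S 1→1, L 0→1, J 1→1, parity odd→even.
Parity must change: odd → even — satisfied.
ΔJ = 0, ±1 (not J=0↔0): J: 1 → 1, ΔJ = +0 — satisfied.
ΔS = 0: S: 1 → 1 — satisfied.
ΔL = 0, ±1 (not L=0↔0): L: 0 → 1, ΔL = +1 — satisfied.
All four E1 rules are satisfied.

allowed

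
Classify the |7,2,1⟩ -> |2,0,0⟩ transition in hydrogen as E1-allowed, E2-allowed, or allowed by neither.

Δl = 0 − 2 = -2; l_i + l_f = 2.
Δm_l = -1.
E1 (Δl = ±1, |Δm_l| ≤ 1): not satisfied.
E2 (Δl = 0,±2, l_i+l_f ≥ 2, |Δm_l| ≤ 2): satisfied.

E2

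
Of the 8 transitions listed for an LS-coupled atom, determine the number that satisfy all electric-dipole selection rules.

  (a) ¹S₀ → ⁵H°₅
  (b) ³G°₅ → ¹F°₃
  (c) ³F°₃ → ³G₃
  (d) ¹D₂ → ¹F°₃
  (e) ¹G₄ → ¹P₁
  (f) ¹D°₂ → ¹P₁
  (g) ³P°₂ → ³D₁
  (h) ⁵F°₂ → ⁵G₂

(a) forbidden (ΔS, ΔL, ΔJ fail)
(b) forbidden (parity, ΔS, ΔJ fail)
(c) allowed
(d) allowed
(e) forbidden (parity, ΔL, ΔJ fail)
(f) allowed
(g) allowed
(h) allowed
Total allowed: 5 of 8.

5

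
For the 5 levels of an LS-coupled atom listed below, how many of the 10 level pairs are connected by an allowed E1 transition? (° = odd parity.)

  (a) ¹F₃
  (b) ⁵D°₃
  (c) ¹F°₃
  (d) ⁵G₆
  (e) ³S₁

(a)–(b): forbidden (ΔS).
(a)–(c): allowed.
(a)–(d): forbidden (parity, ΔS, ΔJ).
(a)–(e): forbidden (parity, ΔS, ΔL, ΔJ).
(b)–(c): forbidden (parity, ΔS).
(b)–(d): forbidden (ΔL, ΔJ).
(b)–(e): forbidden (ΔS, ΔL, ΔJ).
(c)–(d): forbidden (ΔS, ΔJ).
(c)–(e): forbidden (ΔS, ΔL, ΔJ).
(d)–(e): forbidden (parity, ΔS, ΔL, ΔJ).
Allowed pairs: 1 of 10.

1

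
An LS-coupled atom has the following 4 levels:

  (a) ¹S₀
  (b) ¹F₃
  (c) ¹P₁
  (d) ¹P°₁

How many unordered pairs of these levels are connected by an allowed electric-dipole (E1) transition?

2

(a)–(b): forbidden (parity, ΔL, ΔJ).
(a)–(c): forbidden (parity).
(a)–(d): allowed.
(b)–(c): forbidden (parity, ΔL, ΔJ).
(b)–(d): forbidden (ΔL, ΔJ).
(c)–(d): allowed.
Allowed pairs: 2 of 6.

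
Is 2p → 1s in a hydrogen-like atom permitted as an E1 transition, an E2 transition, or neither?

E1

Δl = 0 − 1 = -1; l_i + l_f = 1.
E1 (Δl = ±1): satisfied.
E2 (Δl = 0,±2, l_i+l_f ≥ 2): not satisfied.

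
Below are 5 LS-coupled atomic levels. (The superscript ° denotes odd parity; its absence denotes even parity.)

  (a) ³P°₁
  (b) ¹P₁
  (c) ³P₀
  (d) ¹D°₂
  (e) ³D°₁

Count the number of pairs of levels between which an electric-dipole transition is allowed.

(a)–(b): forbidden (ΔS).
(a)–(c): allowed.
(a)–(d): forbidden (parity, ΔS).
(a)–(e): forbidden (parity).
(b)–(c): forbidden (parity, ΔS).
(b)–(d): allowed.
(b)–(e): forbidden (ΔS).
(c)–(d): forbidden (ΔS, ΔJ).
(c)–(e): allowed.
(d)–(e): forbidden (parity, ΔS).
Allowed pairs: 3 of 10.

3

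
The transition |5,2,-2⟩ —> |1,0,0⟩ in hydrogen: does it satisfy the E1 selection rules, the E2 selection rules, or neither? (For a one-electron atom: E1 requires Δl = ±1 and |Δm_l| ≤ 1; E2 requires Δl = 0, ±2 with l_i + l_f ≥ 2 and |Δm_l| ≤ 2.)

E2

Δl = 0 − 2 = -2; l_i + l_f = 2.
Δm_l = +2.
E1 (Δl = ±1, |Δm_l| ≤ 1): not satisfied.
E2 (Δl = 0,±2, l_i+l_f ≥ 2, |Δm_l| ≤ 2): satisfied.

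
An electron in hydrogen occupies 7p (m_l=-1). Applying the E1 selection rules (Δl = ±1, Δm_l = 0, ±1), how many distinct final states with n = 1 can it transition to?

E1 requires Δl = ±1, so l_f ∈ {0, 2}; with 0 ≤ l_f ≤ n_f−1 = 0, the allowed l_f values are {0}.
For l_f = 0: m_f ∈ {m_i−1, m_i, m_i+1} ∩ [−0, 0] = {0} → 1 state.
Total: 1.

1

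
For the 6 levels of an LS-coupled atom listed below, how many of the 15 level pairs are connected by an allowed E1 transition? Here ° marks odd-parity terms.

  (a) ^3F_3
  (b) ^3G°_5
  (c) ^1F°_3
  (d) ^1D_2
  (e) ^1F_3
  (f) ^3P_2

(a)–(b): forbidden (ΔJ).
(a)–(c): forbidden (ΔS).
(a)–(d): forbidden (parity, ΔS).
(a)–(e): forbidden (parity, ΔS).
(a)–(f): forbidden (parity, ΔL).
(b)–(c): forbidden (parity, ΔS, ΔJ).
(b)–(d): forbidden (ΔS, ΔL, ΔJ).
(b)–(e): forbidden (ΔS, ΔJ).
(b)–(f): forbidden (ΔL, ΔJ).
(c)–(d): allowed.
(c)–(e): allowed.
(c)–(f): forbidden (ΔS, ΔL).
(d)–(e): forbidden (parity).
(d)–(f): forbidden (parity, ΔS).
(e)–(f): forbidden (parity, ΔS, ΔL).
Allowed pairs: 2 of 15.

2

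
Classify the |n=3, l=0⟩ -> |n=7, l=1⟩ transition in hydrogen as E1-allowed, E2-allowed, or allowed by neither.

E1

Δl = 1 − 0 = +1; l_i + l_f = 1.
E1 (Δl = ±1): satisfied.
E2 (Δl = 0,±2, l_i+l_f ≥ 2): not satisfied.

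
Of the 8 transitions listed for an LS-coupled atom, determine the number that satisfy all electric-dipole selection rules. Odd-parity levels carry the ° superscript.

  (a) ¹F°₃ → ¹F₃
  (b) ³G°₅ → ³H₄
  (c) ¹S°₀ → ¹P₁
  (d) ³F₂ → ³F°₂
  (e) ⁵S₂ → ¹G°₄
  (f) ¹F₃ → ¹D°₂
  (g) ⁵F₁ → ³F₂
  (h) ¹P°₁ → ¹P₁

(a) allowed
(b) allowed
(c) allowed
(d) allowed
(e) forbidden (ΔS, ΔL, ΔJ fail)
(f) allowed
(g) forbidden (parity, ΔS fail)
(h) allowed
Total allowed: 6 of 8.

6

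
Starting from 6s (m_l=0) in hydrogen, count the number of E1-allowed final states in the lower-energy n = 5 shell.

E1 requires Δl = ±1, so l_f ∈ {-1, 1}; with 0 ≤ l_f ≤ n_f−1 = 4, the allowed l_f values are {1}.
For l_f = 1: m_f ∈ {m_i−1, m_i, m_i+1} ∩ [−1, 1] = {-1, 0, 1} → 3 states.
Total: 3.

3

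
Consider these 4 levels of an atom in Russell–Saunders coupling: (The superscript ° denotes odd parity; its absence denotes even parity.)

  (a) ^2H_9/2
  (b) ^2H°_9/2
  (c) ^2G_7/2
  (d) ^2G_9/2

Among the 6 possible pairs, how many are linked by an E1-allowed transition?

3

(a)–(b): allowed.
(a)–(c): forbidden (parity).
(a)–(d): forbidden (parity).
(b)–(c): allowed.
(b)–(d): allowed.
(c)–(d): forbidden (parity).
Allowed pairs: 3 of 6.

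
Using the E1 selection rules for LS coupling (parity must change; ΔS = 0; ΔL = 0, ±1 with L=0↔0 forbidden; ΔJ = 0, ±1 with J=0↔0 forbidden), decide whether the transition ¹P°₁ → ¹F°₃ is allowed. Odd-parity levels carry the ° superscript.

Parity must change: odd → odd — ✗.
ΔS = 0: S: 0 → 0 — ✓.
ΔL = 0, ±1 (not L=0↔0): L: 1 → 3, ΔL = +2 — ✗.
ΔJ = 0, ±1 (not J=0↔0): J: 1 → 3, ΔJ = +2 — ✗.
Rule(s) violated: parity, ΔL, ΔJ.

forbidden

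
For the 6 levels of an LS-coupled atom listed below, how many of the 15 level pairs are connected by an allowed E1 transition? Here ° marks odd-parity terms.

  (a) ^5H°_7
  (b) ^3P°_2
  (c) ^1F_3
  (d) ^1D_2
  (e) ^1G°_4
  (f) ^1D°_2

(a)–(b): forbidden (parity, ΔS, ΔL, ΔJ).
(a)–(c): forbidden (ΔS, ΔL, ΔJ).
(a)–(d): forbidden (ΔS, ΔL, ΔJ).
(a)–(e): forbidden (parity, ΔS, ΔJ).
(a)–(f): forbidden (parity, ΔS, ΔL, ΔJ).
(b)–(c): forbidden (ΔS, ΔL).
(b)–(d): forbidden (ΔS).
(b)–(e): forbidden (parity, ΔS, ΔL, ΔJ).
(b)–(f): forbidden (parity, ΔS).
(c)–(d): forbidden (parity).
(c)–(e): allowed.
(c)–(f): allowed.
(d)–(e): forbidden (ΔL, ΔJ).
(d)–(f): allowed.
(e)–(f): forbidden (parity, ΔL, ΔJ).
Allowed pairs: 3 of 15.

3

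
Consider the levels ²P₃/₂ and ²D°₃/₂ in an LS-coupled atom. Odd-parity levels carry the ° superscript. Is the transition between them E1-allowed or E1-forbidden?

Initial level: S=1/2, L=1, J=3/2, parity even. Final level: S=1/2, L=2, J=3/2, parity odd.
Parity must change: even → odd — ✓.
ΔS = 0: S: 1/2 → 1/2 — ✓.
ΔL = 0, ±1 (not L=0↔0): L: 1 → 2, ΔL = +1 — ✓.
ΔJ = 0, ±1 (not J=0↔0): J: 3/2 → 3/2, ΔJ = +0 — ✓.
All four E1 rules are satisfied.

allowed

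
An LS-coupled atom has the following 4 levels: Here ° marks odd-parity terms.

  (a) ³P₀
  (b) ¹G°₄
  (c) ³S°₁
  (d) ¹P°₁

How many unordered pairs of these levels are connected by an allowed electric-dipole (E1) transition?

1

(a)–(b): forbidden (ΔS, ΔL, ΔJ).
(a)–(c): allowed.
(a)–(d): forbidden (ΔS).
(b)–(c): forbidden (parity, ΔS, ΔL, ΔJ).
(b)–(d): forbidden (parity, ΔL, ΔJ).
(c)–(d): forbidden (parity, ΔS).
Allowed pairs: 1 of 6.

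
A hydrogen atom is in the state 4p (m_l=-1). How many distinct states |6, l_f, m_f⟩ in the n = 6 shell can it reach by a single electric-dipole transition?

E1 requires Δl = ±1, so l_f ∈ {0, 2}; with 0 ≤ l_f ≤ n_f−1 = 5, the allowed l_f values are {0, 2}.
For l_f = 0: m_f ∈ {m_i−1, m_i, m_i+1} ∩ [−0, 0] = {0} → 1 state.
For l_f = 2: m_f ∈ {m_i−1, m_i, m_i+1} ∩ [−2, 2] = {-2, -1, 0} → 3 states.
Total: 4.

4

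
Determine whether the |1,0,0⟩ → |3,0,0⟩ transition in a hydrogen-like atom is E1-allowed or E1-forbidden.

l: 0 → 0 (Δl = +0). Δl = ±1 fails.
Δm_l = 0 − (0) = +0. E1 requires Δm_l = 0, ±1: ok.
The transition is electric-dipole forbidden.

forbidden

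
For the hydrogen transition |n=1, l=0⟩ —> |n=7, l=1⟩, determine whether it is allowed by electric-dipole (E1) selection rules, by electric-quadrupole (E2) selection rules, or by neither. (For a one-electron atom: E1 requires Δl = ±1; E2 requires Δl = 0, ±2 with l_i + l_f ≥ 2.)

Δl = 1 − 0 = +1; l_i + l_f = 1.
E1 (Δl = ±1): satisfied.
E2 (Δl = 0,±2, l_i+l_f ≥ 2): not satisfied.

E1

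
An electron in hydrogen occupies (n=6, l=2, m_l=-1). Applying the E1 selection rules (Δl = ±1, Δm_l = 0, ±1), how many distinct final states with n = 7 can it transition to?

E1 requires Δl = ±1, so l_f ∈ {1, 3}; with 0 ≤ l_f ≤ n_f−1 = 6, the allowed l_f values are {1, 3}.
For l_f = 1: m_f ∈ {m_i−1, m_i, m_i+1} ∩ [−1, 1] = {-1, 0} → 2 states.
For l_f = 3: m_f ∈ {m_i−1, m_i, m_i+1} ∩ [−3, 3] = {-2, -1, 0} → 3 states.
Total: 5.

5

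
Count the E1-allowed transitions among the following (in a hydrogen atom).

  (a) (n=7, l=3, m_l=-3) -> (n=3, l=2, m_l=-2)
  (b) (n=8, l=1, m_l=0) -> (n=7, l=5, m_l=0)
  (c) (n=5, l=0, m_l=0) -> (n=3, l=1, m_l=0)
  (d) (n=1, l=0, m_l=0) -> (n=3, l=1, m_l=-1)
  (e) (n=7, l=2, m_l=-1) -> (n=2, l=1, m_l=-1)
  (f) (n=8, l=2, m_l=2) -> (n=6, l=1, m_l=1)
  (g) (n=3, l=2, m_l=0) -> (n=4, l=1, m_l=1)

(a) allowed
(b) forbidden — Δl = +4 (E1 requires Δl = ±1)
(c) allowed
(d) allowed
(e) allowed
(f) allowed
(g) allowed
Total allowed: 6 of 7.

6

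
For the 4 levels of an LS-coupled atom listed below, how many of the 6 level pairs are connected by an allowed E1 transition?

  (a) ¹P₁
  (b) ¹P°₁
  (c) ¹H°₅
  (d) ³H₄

1

(a)–(b): allowed.
(a)–(c): forbidden (ΔL, ΔJ).
(a)–(d): forbidden (parity, ΔS, ΔL, ΔJ).
(b)–(c): forbidden (parity, ΔL, ΔJ).
(b)–(d): forbidden (ΔS, ΔL, ΔJ).
(c)–(d): forbidden (ΔS).
Allowed pairs: 1 of 6.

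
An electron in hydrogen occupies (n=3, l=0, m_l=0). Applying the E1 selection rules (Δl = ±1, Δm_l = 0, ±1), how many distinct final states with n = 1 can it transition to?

E1 requires l_f ∈ {-1, 1}, but neither lies in [0, 0], so no final state is reachable.
Total: 0.

0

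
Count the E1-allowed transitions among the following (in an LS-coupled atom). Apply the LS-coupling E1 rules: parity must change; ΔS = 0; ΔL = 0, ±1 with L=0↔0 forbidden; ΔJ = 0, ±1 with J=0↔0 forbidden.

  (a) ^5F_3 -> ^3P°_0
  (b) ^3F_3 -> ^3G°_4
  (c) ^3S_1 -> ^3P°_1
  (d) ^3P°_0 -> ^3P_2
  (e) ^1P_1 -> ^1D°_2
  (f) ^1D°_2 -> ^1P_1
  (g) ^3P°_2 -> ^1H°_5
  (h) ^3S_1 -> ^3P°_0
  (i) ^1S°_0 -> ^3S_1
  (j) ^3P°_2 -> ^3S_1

6

(a) forbidden (ΔS, ΔL, ΔJ fail)
(b) allowed
(c) allowed
(d) forbidden (ΔJ fails)
(e) allowed
(f) allowed
(g) forbidden (parity, ΔS, ΔL, ΔJ fail)
(h) allowed
(i) forbidden (ΔS, ΔL fail)
(j) allowed
Total allowed: 6 of 10.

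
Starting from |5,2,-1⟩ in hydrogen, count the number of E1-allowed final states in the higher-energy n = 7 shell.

E1 requires Δl = ±1, so l_f ∈ {1, 3}; with 0 ≤ l_f ≤ n_f−1 = 6, the allowed l_f values are {1, 3}.
For l_f = 1: m_f ∈ {m_i−1, m_i, m_i+1} ∩ [−1, 1] = {-1, 0} → 2 states.
For l_f = 3: m_f ∈ {m_i−1, m_i, m_i+1} ∩ [−3, 3] = {-2, -1, 0} → 3 states.
Total: 5.

5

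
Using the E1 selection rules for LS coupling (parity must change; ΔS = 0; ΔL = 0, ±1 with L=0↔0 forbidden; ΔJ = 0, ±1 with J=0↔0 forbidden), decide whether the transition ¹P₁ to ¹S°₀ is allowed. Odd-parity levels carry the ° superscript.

ΔJ = 0, ±1 (not J=0↔0): J: 1 → 0, ΔJ = -1 — passes.
ΔS = 0: S: 0 → 0 — passes.
Parity must change: even → odd — passes.
ΔL = 0, ±1 (not L=0↔0): L: 1 → 0, ΔL = -1 — passes.
All four E1 rules are satisfied.

allowed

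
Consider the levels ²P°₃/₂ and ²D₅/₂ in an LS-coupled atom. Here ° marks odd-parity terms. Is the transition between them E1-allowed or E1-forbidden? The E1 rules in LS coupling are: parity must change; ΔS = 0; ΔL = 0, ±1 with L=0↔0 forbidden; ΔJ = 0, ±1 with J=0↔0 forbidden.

Initial level: S=1/2, L=1, J=3/2, parity odd. Final level: S=1/2, L=2, J=5/2, parity even.
ΔL = 0, ±1 (not L=0↔0): L: 1 → 2, ΔL = +1 — ✓.
ΔS = 0: S: 1/2 → 1/2 — ✓.
ΔJ = 0, ±1 (not J=0↔0): J: 3/2 → 5/2, ΔJ = +1 — ✓.
Parity must change: odd → even — ✓.
All four E1 rules are satisfied.

allowed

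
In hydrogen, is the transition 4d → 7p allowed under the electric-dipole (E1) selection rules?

allowed

Initial l = 2, final l = 1, so Δl = -1. E1 requires Δl = ±1: ✓.
All E1 selection rules are satisfied.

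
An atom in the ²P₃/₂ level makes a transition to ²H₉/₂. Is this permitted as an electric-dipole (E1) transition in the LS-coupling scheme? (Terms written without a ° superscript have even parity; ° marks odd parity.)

forbidden

Reading off the term symbols: S 1/2→1/2, L 1→5, J 3/2→9/2, parity even→even.
Parity must change: even → even — violated.
ΔS = 0: S: 1/2 → 1/2 — satisfied.
ΔL = 0, ±1 (not L=0↔0): L: 1 → 5, ΔL = +4 — violated.
ΔJ = 0, ±1 (not J=0↔0): J: 3/2 → 9/2, ΔJ = +3 — violated.
Rule(s) violated: parity, ΔL, ΔJ.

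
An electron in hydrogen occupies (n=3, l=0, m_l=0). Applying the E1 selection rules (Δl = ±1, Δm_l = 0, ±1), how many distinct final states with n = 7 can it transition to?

3

E1 requires Δl = ±1, so l_f ∈ {-1, 1}; with 0 ≤ l_f ≤ n_f−1 = 6, the allowed l_f values are {1}.
For l_f = 1: m_f ∈ {m_i−1, m_i, m_i+1} ∩ [−1, 1] = {-1, 0, 1} → 3 states.
Total: 3.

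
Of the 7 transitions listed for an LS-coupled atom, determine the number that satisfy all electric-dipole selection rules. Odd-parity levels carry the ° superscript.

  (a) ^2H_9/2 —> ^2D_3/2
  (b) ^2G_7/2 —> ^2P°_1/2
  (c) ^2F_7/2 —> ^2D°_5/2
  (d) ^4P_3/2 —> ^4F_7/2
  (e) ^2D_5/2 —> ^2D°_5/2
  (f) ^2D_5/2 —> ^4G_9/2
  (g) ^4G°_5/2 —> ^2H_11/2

2

(a) forbidden (parity, ΔL, ΔJ fail)
(b) forbidden (ΔL, ΔJ fail)
(c) allowed
(d) forbidden (parity, ΔL, ΔJ fail)
(e) allowed
(f) forbidden (parity, ΔS, ΔL, ΔJ fail)
(g) forbidden (ΔS, ΔJ fail)
Total allowed: 2 of 7.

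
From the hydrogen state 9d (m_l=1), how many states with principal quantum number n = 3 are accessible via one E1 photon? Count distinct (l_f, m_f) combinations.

2

E1 requires Δl = ±1, so l_f ∈ {1, 3}; with 0 ≤ l_f ≤ n_f−1 = 2, the allowed l_f values are {1}.
For l_f = 1: m_f ∈ {m_i−1, m_i, m_i+1} ∩ [−1, 1] = {0, 1} → 2 states.
Total: 2.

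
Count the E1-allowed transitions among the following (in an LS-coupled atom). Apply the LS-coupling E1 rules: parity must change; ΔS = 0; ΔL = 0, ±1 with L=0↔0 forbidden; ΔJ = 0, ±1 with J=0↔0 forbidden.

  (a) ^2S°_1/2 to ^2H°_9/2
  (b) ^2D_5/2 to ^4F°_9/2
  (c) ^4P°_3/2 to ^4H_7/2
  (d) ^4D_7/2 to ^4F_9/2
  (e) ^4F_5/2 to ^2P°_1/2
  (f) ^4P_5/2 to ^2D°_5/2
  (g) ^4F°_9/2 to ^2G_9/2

0

(a) forbidden (parity, ΔL, ΔJ fail)
(b) forbidden (ΔS, ΔJ fail)
(c) forbidden (ΔL, ΔJ fail)
(d) forbidden (parity fails)
(e) forbidden (ΔS, ΔL, ΔJ fail)
(f) forbidden (ΔS fails)
(g) forbidden (ΔS fails)
Total allowed: 0 of 7.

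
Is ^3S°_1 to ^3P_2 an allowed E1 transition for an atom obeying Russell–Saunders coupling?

Reading off the term symbols: S 1→1, L 0→1, J 1→2, parity odd→even.
ΔS = 0: S: 1 → 1 — passes.
Parity must change: odd → even — passes.
ΔL = 0, ±1 (not L=0↔0): L: 0 → 1, ΔL = +1 — passes.
ΔJ = 0, ±1 (not J=0↔0): J: 1 → 2, ΔJ = +1 — passes.
All four E1 rules are satisfied.

allowed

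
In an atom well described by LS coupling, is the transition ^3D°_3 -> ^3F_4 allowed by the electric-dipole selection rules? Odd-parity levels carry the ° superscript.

Parity must change: odd → even — passes.
ΔS = 0: S: 1 → 1 — passes.
ΔL = 0, ±1 (not L=0↔0): L: 2 → 3, ΔL = +1 — passes.
ΔJ = 0, ±1 (not J=0↔0): J: 3 → 4, ΔJ = +1 — passes.
All four E1 rules are satisfied.

allowed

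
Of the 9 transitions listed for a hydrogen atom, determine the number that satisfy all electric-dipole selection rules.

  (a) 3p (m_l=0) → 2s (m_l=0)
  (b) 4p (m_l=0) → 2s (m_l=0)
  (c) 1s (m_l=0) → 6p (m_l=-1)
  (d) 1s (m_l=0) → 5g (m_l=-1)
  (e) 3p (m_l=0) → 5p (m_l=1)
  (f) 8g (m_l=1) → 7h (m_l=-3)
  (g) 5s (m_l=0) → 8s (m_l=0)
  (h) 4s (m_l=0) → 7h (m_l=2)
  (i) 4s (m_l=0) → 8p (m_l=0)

4

(a) allowed
(b) allowed
(c) allowed
(d) forbidden — Δl = +4 (E1 requires Δl = ±1)
(e) forbidden — Δl = +0 (E1 requires Δl = ±1)
(f) forbidden — Δm_l = -4 (E1 requires Δm_l = 0, ±1)
(g) forbidden — Δl = +0 (E1 requires Δl = ±1)
(h) forbidden — Δl = +5 (E1 requires Δl = ±1); Δm_l = +2 (E1 requires Δm_l = 0, ±1)
(i) allowed
Total allowed: 4 of 9.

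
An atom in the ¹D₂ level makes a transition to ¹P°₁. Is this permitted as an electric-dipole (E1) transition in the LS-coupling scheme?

Initial level: S=0, L=2, J=2, parity even. Final level: S=0, L=1, J=1, parity odd.
Parity must change: even → odd — passes.
ΔS = 0: S: 0 → 0 — passes.
ΔL = 0, ±1 (not L=0↔0): L: 2 → 1, ΔL = -1 — passes.
ΔJ = 0, ±1 (not J=0↔0): J: 2 → 1, ΔJ = -1 — passes.
All four E1 rules are satisfied.

allowed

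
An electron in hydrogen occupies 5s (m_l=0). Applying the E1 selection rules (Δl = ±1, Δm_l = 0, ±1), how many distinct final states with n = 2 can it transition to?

E1 requires Δl = ±1, so l_f ∈ {-1, 1}; with 0 ≤ l_f ≤ n_f−1 = 1, the allowed l_f values are {1}.
For l_f = 1: m_f ∈ {m_i−1, m_i, m_i+1} ∩ [−1, 1] = {-1, 0, 1} → 3 states.
Total: 3.

3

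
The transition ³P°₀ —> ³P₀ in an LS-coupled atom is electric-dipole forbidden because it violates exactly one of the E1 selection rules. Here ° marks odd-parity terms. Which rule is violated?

the J=0 ↔ J=0 exclusion

Initial level: S=1, L=1, J=0, parity odd. Final level: S=1, L=1, J=0, parity even.
Parity must change: odd → even — satisfied.
ΔS = 0: S: 1 → 1 — satisfied.
ΔL = 0, ±1 (not L=0↔0): L: 1 → 1, ΔL = +0 — satisfied.
ΔJ = 0, ±1 (not J=0↔0): J: 0 → 0, ΔJ = +0 — violated.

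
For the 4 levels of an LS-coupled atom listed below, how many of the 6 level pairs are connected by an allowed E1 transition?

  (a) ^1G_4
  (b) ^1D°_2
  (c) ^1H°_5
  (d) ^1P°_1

1

(a)–(b): forbidden (ΔL, ΔJ).
(a)–(c): allowed.
(a)–(d): forbidden (ΔL, ΔJ).
(b)–(c): forbidden (parity, ΔL, ΔJ).
(b)–(d): forbidden (parity).
(c)–(d): forbidden (parity, ΔL, ΔJ).
Allowed pairs: 1 of 6.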